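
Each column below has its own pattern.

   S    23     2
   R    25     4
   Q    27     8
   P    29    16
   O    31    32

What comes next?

Letter — letters move back 1 place in the alphabet: S, R, Q, P, O → N.
Second component: 23, 25, 27, 29, 31 → 33 (+2 each step).
Third component: ×2 each step; 2, 4, 8, 16, 32 → 64.
Putting it together: N  33  64.

N  33  64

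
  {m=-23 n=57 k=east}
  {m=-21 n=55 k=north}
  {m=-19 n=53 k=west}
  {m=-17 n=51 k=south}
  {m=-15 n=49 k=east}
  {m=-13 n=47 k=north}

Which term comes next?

{m=-11 n=45 k=west}

M: +2 each step; -23, -21, -19, -17, -15, -13 → -11.
For the n, −2 each step: 57, 55, 53, 51, 49, 47 → 45.
K — repeats east → north → west → south: east, north, west, south, east, north → west.
So the next term is {m=-11 n=45 k=west}.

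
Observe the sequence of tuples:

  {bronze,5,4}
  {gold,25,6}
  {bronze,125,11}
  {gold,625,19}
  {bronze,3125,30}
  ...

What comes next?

Rank goes bronze, gold, bronze, gold, bronze → gold (alternates bronze ↔ gold).
Second coordinate: 5, 25, 125, 625, 3125 → 15625 (×5 each step).
Third coordinate — differences are 2, 5, 8, … (increasing by 3 each time): 4, 6, 11, 19, 30 → 44.
So the next tuple is {gold,15625,44}.

{gold,15625,44}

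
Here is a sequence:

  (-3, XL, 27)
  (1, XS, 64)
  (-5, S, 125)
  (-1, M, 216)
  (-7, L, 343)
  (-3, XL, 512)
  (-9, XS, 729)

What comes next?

First entry goes -3, 1, -5, -1, -7, -3, -9 → -5 (alternating steps +4, −6, +4, −6, …).
Size: repeats XL → XS → S → M → L, so XL, XS, S, M, L, XL, XS → S.
Third entry: perfect cubes: 3³, 4³, 5³, …, so 27, 64, 125, 216, 343, 512, 729 → 1000.
Combining the parts gives (-5, S, 1000).

(-5, S, 1000)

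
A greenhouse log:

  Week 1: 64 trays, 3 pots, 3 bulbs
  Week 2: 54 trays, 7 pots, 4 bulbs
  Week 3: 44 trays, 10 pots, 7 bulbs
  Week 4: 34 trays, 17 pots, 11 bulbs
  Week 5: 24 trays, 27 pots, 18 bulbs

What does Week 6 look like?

14 trays, 44 pots, 29 bulbs

For the trays, −10 each step: 64, 54, 44, 34, 24 → 14.
Pots: each term is the sum of the two before it; 3, 7, 10, 17, 27 → 44.
Bulbs: each term is the sum of the two before it; 3, 4, 7, 11, 18 → 29.
Combining the parts gives 14 trays, 44 pots, 29 bulbs.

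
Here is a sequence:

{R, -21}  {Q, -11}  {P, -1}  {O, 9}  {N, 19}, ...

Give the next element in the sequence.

{M, 29}

Letter: letters move back 1 place in the alphabet, so R, Q, P, O, N → M.
Second coordinate: -21, -11, -1, 9, 19 → 29 (+10 each step).
Combining the parts gives {M, 29}.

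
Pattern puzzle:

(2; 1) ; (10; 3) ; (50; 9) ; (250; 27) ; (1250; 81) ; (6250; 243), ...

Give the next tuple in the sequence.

(31250; 729)

First value: ×5 each step, so 2, 10, 50, 250, 1250, 6250 → 31250.
Second value — ×3 each step: 1, 3, 9, 27, 81, 243 → 729.
Combining the parts gives (31250; 729).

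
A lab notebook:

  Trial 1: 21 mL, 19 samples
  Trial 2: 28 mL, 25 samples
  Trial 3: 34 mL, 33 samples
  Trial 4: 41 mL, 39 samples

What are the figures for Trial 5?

47 mL, 47 samples

ML: alternating steps +7, +6, +7, +6, …; 21, 28, 34, 41 → 47.
Samples — alternating steps +6, +8, +6, +8, …: 19, 25, 33, 39 → 47.
So the next line is 47 mL, 47 samples.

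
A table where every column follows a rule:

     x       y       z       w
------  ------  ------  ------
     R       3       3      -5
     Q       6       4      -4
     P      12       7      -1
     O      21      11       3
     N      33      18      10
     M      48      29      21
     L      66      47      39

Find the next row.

Column x: letters move back 1 place in the alphabet, so R, Q, P, O, N, M, L → K.
Column y — differences are 3, 6, 9, … (increasing by 3 each time): 3, 6, 12, 21, 33, 48, 66 → 87.
Column z: 3, 4, 7, 11, 18, 29, 47 → 76 (each term is the sum of the two before it).
For the column w, always 8 less than the column z: -5, -4, -1, 3, 10, 21, 39 → 68.
Combining the parts gives K  87  76  68.

K  87  76  68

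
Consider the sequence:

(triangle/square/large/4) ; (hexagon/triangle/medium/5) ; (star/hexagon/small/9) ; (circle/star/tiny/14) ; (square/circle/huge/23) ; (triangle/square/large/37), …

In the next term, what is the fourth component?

Fourth component: each term is the sum of the two before it, so 4, 5, 9, 14, 23, 37 → 60.

60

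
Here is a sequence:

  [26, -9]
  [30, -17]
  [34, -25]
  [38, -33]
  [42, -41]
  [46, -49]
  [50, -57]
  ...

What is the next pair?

[54, -65]

First coordinate — +4 each step: 26, 30, 34, 38, 42, 46, 50 → 54.
Second coordinate: -9, -17, -25, -33, -41, -49, -57 → -65 (−8 each step).
Putting it together: [54, -65].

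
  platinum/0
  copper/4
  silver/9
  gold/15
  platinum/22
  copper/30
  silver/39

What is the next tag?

Metal: platinum, copper, silver, gold, platinum, copper, silver → gold (repeats platinum → copper → silver → gold).
Second component: differences are 4, 5, 6, … (increasing by 1 each time), so 0, 4, 9, 15, 22, 30, 39 → 49.
So the next tag is gold/49.

gold/49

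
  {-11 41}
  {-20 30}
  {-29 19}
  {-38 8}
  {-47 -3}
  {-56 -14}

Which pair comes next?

{-65 -25}

First value — −9 each step: -11, -20, -29, -38, -47, -56 → -65.
Second value: 41, 30, 19, 8, -3, -14 → -25 (−11 each step).
Putting it together: {-65 -25}.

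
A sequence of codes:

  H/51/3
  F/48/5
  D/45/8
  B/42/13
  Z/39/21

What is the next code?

Letter: letters move back 2 places in the alphabet, wrapping A→Z; H, F, D, B, Z → X.
Second component: −3 each step; 51, 48, 45, 42, 39 → 36.
Third component goes 3, 5, 8, 13, 21 → 34 (each term is the sum of the two before it).
Combining the parts gives X/36/34.

X/36/34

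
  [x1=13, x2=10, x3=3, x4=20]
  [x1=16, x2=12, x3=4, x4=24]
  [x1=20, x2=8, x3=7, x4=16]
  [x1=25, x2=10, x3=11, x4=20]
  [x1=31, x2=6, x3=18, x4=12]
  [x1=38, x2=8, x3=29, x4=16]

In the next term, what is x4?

X2: alternating steps +2, −4, +2, −4, …, so 10, 12, 8, 10, 6, 8 → 4.
For the x4, always 2 × the x2: 20, 24, 16, 20, 12, 16 → 8.

8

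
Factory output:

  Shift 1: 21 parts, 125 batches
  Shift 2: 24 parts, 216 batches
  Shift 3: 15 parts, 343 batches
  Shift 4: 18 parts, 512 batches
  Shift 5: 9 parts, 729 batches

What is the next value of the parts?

For the parts, alternating steps +3, −9, +3, −9, …: 21, 24, 15, 18, 9 → 12.

12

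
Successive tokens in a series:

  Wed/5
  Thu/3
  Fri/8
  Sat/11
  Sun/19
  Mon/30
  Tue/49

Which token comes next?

Wed/79

Day: Wed, Thu, Fri, Sat, Sun, Mon, Tue → Wed (runs through the weekdays Mon→Sun).
Second component — each term is the sum of the two before it: 5, 3, 8, 11, 19, 30, 49 → 79.
Putting it together: Wed/79.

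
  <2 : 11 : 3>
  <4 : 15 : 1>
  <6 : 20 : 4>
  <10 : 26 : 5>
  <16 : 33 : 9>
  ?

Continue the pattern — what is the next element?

First entry — each term is the sum of the two before it: 2, 4, 6, 10, 16 → 26.
Second entry goes 11, 15, 20, 26, 33 → 41 (differences are 4, 5, 6, … (increasing by 1 each time)).
Third entry: each term is the sum of the two before it, so 3, 1, 4, 5, 9 → 14.
Putting it together: <26 : 41 : 14>.

<26 : 41 : 14>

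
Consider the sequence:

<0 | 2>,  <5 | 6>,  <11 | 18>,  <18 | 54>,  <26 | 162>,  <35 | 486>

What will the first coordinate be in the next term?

First coordinate: 0, 5, 11, 18, 26, 35 → 45 (differences are 5, 6, 7, … (increasing by 1 each time)).

45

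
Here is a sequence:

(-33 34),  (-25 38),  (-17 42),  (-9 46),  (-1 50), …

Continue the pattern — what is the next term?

(7 54)

For the first slot, +8 each step: -33, -25, -17, -9, -1 → 7.
Second slot: +4 each step, so 34, 38, 42, 46, 50 → 54.
Combining the parts gives (7 54).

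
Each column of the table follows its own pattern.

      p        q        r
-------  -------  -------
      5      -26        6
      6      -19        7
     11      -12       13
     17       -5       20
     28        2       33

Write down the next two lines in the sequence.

45  9  53; 73  16  86

Column p goes 5, 6, 11, 17, 28 → 45 → 73 (each term is the sum of the two before it).
Column q: -26, -19, -12, -5, 2 → 9 → 16 (+7 each step).
For the column r, each term is the sum of the two before it: 6, 7, 13, 20, 33 → 53 → 86.
Putting the parts together: 45  9  53 and then 73  16  86.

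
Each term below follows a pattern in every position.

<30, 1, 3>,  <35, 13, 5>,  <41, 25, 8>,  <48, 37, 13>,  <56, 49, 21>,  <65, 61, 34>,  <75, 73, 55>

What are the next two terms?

<86, 85, 89>, <98, 97, 144>

First value: 30, 35, 41, 48, 56, 65, 75 → 86 → 98 (differences are 5, 6, 7, … (increasing by 1 each time)).
Second value — +12 each step: 1, 13, 25, 37, 49, 61, 73 → 85 → 97.
Third value: 3, 5, 8, 13, 21, 34, 55 → 89 → 144 (each term is the sum of the two before it).
Putting the parts together: <86, 85, 89> and then <98, 97, 144>.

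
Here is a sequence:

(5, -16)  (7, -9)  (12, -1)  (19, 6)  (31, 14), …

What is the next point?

First slot: each term is the sum of the two before it; 5, 7, 12, 19, 31 → 50.
Second slot goes -16, -9, -1, 6, 14 → 21 (alternating steps +7, +8, +7, +8, …).
Putting it together: (50, 21).

(50, 21)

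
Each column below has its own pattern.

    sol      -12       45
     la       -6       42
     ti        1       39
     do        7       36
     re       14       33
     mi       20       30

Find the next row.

Note goes sol, la, ti, do, re, mi → fa (runs through the solfège scale do→ti).
Second component: alternating steps +6, +7, +6, +7, …, so -12, -6, 1, 7, 14, 20 → 27.
Third component — −3 each step: 45, 42, 39, 36, 33, 30 → 27.
So the next row is fa  27  27.

fa  27  27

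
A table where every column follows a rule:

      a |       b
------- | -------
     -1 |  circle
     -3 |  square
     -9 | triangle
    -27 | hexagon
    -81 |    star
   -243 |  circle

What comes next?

-729  square

Column a: -1, -3, -9, -27, -81, -243 → -729 (×3 each step).
Column b: repeats circle → square → triangle → hexagon → star, so circle, square, triangle, hexagon, star, circle → square.
Putting it together: -729  square.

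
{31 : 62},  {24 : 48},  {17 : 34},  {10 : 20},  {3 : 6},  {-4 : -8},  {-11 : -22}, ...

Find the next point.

{-18 : -36}

For the first coordinate, −7 each step: 31, 24, 17, 10, 3, -4, -11 → -18.
Second coordinate: always 2 × the first coordinate, so 62, 48, 34, 20, 6, -8, -22 → -36.
Putting it together: {-18 : -36}.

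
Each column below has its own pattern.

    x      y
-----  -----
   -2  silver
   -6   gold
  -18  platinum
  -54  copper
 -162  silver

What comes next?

-486  gold

Column x: ×3 each step, so -2, -6, -18, -54, -162 → -486.
Column y goes silver, gold, platinum, copper, silver → gold (repeats silver → gold → platinum → copper).
Putting it together: -486  gold.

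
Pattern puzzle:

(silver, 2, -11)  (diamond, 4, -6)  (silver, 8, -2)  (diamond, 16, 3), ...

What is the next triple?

(silver, 32, 7)

Rank — alternates silver ↔ diamond: silver, diamond, silver, diamond → silver.
Second component — ×2 each step: 2, 4, 8, 16 → 32.
For the third component, alternating steps +5, +4, +5, +4, …: -11, -6, -2, 3 → 7.
So the next triple is (silver, 32, 7).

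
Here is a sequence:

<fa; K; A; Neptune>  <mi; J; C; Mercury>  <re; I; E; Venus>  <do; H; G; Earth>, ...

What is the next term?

Note goes fa, mi, re, do → ti (runs backward through the solfège scale do→ti).
First letter — letters move back 1 place in the alphabet: K, J, I, H → G.
Second letter goes A, C, E, G → I (letters move forward 2 places in the alphabet).
Planet: runs through the planets Mercury→Neptune, so Neptune, Mercury, Venus, Earth → Mars.
So the next term is <ti; G; I; Mars>.

<ti; G; I; Mars>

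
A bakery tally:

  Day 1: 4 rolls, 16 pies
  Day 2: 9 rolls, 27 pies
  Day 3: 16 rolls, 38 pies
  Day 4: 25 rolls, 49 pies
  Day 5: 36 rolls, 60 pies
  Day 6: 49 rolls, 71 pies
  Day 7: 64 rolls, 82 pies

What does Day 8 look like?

For the rolls, perfect squares: 2², 3², 4², …: 4, 9, 16, 25, 36, 49, 64 → 81.
Pies: +11 each step, so 16, 27, 38, 49, 60, 71, 82 → 93.
So the next row is 81 rolls, 93 pies.

81 rolls, 93 pies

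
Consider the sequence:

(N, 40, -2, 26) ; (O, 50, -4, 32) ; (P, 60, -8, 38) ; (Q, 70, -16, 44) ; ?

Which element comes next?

(R, 80, -32, 50)

Letter: letters move forward 1 place in the alphabet, so N, O, P, Q → R.
Second part — +10 each step: 40, 50, 60, 70 → 80.
Third part: ×2 each step, so -2, -4, -8, -16 → -32.
Fourth part: +6 each step, so 26, 32, 38, 44 → 50.
So the next element is (R, 80, -32, 50).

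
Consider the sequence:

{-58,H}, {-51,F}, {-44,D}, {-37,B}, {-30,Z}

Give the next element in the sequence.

{-23,X}

For the first slot, +7 each step: -58, -51, -44, -37, -30 → -23.
Letter: letters move back 2 places in the alphabet, wrapping A→Z, so H, F, D, B, Z → X.
Putting it together: {-23,X}.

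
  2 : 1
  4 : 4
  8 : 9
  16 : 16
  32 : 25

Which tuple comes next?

64 : 36

First slot: 2, 4, 8, 16, 32 → 64 (×2 each step).
Second slot goes 1, 4, 9, 16, 25 → 36 (perfect squares: 1², 2², 3², …).
So the next tuple is 64 : 36.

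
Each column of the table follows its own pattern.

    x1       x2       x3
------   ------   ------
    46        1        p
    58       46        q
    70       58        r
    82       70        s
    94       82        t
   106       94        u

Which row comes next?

118  106  v

Column x1: +12 each step; 46, 58, 70, 82, 94, 106 → 118.
Column x2: 1, 46, 58, 70, 82, 94 → 106 (always the previous value of the column x1).
For the column x3, letters move forward 1 place in the alphabet: p, q, r, s, t, u → v.
So the next row is 118  106  v.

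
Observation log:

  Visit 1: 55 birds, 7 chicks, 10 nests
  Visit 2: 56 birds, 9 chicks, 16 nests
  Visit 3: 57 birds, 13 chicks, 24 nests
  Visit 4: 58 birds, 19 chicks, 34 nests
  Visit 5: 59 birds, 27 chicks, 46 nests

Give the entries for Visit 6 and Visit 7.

Birds: +1 each step; 55, 56, 57, 58, 59 → 60 → 61.
Chicks: differences are 2, 4, 6, … (increasing by 2 each time), so 7, 9, 13, 19, 27 → 37 → 49.
Nests: differences are 6, 8, 10, … (increasing by 2 each time), so 10, 16, 24, 34, 46 → 60 → 76.
Putting the parts together: 60 birds, 37 chicks, 60 nests and then 61 birds, 49 chicks, 76 nests.

60 birds, 37 chicks, 60 nests; 61 birds, 49 chicks, 76 nests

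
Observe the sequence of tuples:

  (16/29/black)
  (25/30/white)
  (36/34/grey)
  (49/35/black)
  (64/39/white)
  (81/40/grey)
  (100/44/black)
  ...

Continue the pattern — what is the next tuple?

For the first entry, perfect squares: 4², 5², 6², …: 16, 25, 36, 49, 64, 81, 100 → 121.
Second entry: 29, 30, 34, 35, 39, 40, 44 → 45 (alternating steps +1, +4, +1, +4, …).
For the shade, repeats black → white → grey: black, white, grey, black, white, grey, black → white.
So the next tuple is (121/45/white).

(121/45/white)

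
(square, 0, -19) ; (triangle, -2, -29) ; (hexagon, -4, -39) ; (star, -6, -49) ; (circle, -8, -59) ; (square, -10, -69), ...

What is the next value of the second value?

-12

Shape: square, triangle, hexagon, star, circle, square → triangle (repeats square → triangle → hexagon → star → circle).
Second value goes 0, -2, -4, -6, -8, -10 → -12 (−2 each step).
Third value — −10 each step: -19, -29, -39, -49, -59, -69 → -79.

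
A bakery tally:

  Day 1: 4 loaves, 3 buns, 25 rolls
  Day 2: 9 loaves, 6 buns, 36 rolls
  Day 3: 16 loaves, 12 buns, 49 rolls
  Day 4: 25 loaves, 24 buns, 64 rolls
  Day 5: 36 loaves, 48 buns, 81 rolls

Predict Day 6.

For the loaves, perfect squares: 2², 3², 4², …: 4, 9, 16, 25, 36 → 49.
Buns: 3, 6, 12, 24, 48 → 96 (×2 each step).
Rolls: perfect squares: 5², 6², 7², …; 25, 36, 49, 64, 81 → 100.
So the next row is 49 loaves, 96 buns, 100 rolls.

49 loaves, 96 buns, 100 rolls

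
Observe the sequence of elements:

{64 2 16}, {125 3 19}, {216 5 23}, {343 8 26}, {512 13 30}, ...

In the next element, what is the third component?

Third component goes 16, 19, 23, 26, 30 → 33 (alternating steps +3, +4, +3, +4, …).

33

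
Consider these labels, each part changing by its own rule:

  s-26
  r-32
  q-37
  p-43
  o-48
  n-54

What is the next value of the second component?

59

Letter goes s, r, q, p, o, n → m (letters move back 1 place in the alphabet).
Second component goes 26, 32, 37, 43, 48, 54 → 59 (alternating steps +6, +5, +6, +5, …).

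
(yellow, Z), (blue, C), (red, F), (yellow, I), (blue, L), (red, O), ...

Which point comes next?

(yellow, R)

Colour: repeats yellow → blue → red; yellow, blue, red, yellow, blue, red → yellow.
For the letter, letters move forward 3 places in the alphabet, wrapping Z→A: Z, C, F, I, L, O → R.
Combining the parts gives (yellow, R).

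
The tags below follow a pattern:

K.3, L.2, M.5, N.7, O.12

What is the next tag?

Letter: letters move forward 1 place in the alphabet, so K, L, M, N, O → P.
Second component — each term is the sum of the two before it: 3, 2, 5, 7, 12 → 19.
Combining the parts gives P.19.

P.19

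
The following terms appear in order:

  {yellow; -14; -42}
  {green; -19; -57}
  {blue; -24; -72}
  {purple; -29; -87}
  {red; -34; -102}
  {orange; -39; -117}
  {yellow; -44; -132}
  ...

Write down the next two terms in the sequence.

{green; -49; -147}, {blue; -54; -162}

Colour: repeats yellow → green → blue → purple → red → orange; yellow, green, blue, purple, red, orange, yellow → green → blue.
Second coordinate: −5 each step, so -14, -19, -24, -29, -34, -39, -44 → -49 → -54.
Third coordinate: always 3 × the second coordinate, so -42, -57, -72, -87, -102, -117, -132 → -147 → -162.
So the next two terms are {green; -49; -147} and {blue; -54; -162}.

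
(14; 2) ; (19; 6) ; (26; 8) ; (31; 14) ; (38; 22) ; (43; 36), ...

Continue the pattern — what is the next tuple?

(50; 58)

For the first value, alternating steps +5, +7, +5, +7, …: 14, 19, 26, 31, 38, 43 → 50.
Second value: each term is the sum of the two before it, so 2, 6, 8, 14, 22, 36 → 58.
Combining the parts gives (50; 58).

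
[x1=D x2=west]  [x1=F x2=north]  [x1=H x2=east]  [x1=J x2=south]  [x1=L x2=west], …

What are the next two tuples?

[x1=N x2=north], [x1=P x2=east]

X1 goes D, F, H, J, L → N → P (letters move forward 2 places in the alphabet).
X2 — repeats west → north → east → south: west, north, east, south, west → north → east.
Putting the parts together: [x1=N x2=north] and then [x1=P x2=east].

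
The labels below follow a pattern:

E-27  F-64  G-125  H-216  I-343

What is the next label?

Letter: letters move forward 1 place in the alphabet, so E, F, G, H, I → J.
Second component — perfect cubes: 3³, 4³, 5³, …: 27, 64, 125, 216, 343 → 512.
So the next label is J-512.

J-512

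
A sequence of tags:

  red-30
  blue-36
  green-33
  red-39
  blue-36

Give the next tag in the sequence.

For the colour, repeats red → blue → green: red, blue, green, red, blue → green.
For the second component, alternating steps +6, −3, +6, −3, …: 30, 36, 33, 39, 36 → 42.
Combining the parts gives green-42.

green-42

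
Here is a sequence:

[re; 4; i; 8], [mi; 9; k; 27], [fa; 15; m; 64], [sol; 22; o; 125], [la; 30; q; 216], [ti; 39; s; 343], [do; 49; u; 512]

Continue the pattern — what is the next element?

Note: runs through the solfège scale do→ti; re, mi, fa, sol, la, ti, do → re.
Second value goes 4, 9, 15, 22, 30, 39, 49 → 60 (differences are 5, 6, 7, … (increasing by 1 each time)).
Letter: letters move forward 2 places in the alphabet, so i, k, m, o, q, s, u → w.
Fourth value: perfect cubes: 2³, 3³, 4³, …; 8, 27, 64, 125, 216, 343, 512 → 729.
Combining the parts gives [re; 60; w; 729].

[re; 60; w; 729]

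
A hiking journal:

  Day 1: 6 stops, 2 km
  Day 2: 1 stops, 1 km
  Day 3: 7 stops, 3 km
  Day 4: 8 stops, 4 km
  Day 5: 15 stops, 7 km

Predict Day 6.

23 stops, 11 km

Stops: each term is the sum of the two before it; 6, 1, 7, 8, 15 → 23.
Km: 2, 1, 3, 4, 7 → 11 (each term is the sum of the two before it).
Combining the parts gives 23 stops, 11 km.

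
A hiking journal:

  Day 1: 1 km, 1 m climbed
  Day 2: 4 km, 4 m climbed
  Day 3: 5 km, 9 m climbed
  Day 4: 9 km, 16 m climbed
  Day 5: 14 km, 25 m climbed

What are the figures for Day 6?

For the km, each term is the sum of the two before it: 1, 4, 5, 9, 14 → 23.
For the m climbed, perfect squares: 1², 2², 3², …: 1, 4, 9, 16, 25 → 36.
Combining the parts gives 23 km, 36 m climbed.

23 km, 36 m climbed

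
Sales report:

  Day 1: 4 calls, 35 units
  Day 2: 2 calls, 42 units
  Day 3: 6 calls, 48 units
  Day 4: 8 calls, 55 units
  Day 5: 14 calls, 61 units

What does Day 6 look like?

22 calls, 68 units

Calls: each term is the sum of the two before it, so 4, 2, 6, 8, 14 → 22.
Units: alternating steps +7, +6, +7, +6, …; 35, 42, 48, 55, 61 → 68.
Putting it together: 22 calls, 68 units.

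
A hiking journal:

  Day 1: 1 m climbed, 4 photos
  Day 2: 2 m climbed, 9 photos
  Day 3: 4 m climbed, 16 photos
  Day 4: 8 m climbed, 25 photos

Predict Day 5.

M climbed: ×2 each step; 1, 2, 4, 8 → 16.
Photos — perfect squares: 2², 3², 4², …: 4, 9, 16, 25 → 36.
Combining the parts gives 16 m climbed, 36 photos.

16 m climbed, 36 photos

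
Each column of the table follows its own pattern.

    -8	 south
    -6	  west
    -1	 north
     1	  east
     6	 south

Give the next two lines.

8  west; 13  north

First component: -8, -6, -1, 1, 6 → 8 → 13 (alternating steps +2, +5, +2, +5, …).
For the direction, repeats south → west → north → east: south, west, north, east, south → west → north.
So the next two lines are 8  west and 13  north.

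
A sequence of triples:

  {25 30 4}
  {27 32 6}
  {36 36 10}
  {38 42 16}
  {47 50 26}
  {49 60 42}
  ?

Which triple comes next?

First slot: 25, 27, 36, 38, 47, 49 → 58 (alternating steps +2, +9, +2, +9, …).
Second slot: differences are 2, 4, 6, … (increasing by 2 each time), so 30, 32, 36, 42, 50, 60 → 72.
Third slot goes 4, 6, 10, 16, 26, 42 → 68 (each term is the sum of the two before it).
Combining the parts gives {58 72 68}.

{58 72 68}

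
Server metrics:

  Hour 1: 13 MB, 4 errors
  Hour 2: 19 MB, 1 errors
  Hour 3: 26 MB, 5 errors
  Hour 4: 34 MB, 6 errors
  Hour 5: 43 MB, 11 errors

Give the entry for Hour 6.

MB: 13, 19, 26, 34, 43 → 53 (differences are 6, 7, 8, … (increasing by 1 each time)).
Errors — each term is the sum of the two before it: 4, 1, 5, 6, 11 → 17.
Combining the parts gives 53 MB, 17 errors.

53 MB, 17 errors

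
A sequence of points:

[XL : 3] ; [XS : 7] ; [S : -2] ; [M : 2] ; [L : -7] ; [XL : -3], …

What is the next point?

[XS : -12]

Size: repeats XL → XS → S → M → L; XL, XS, S, M, L, XL → XS.
Second entry: 3, 7, -2, 2, -7, -3 → -12 (alternating steps +4, −9, +4, −9, …).
Putting it together: [XS : -12].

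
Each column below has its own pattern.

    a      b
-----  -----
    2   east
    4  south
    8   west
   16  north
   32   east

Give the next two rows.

Column a goes 2, 4, 8, 16, 32 → 64 → 128 (×2 each step).
For the column b, repeats east → south → west → north: east, south, west, north, east → south → west.
Putting the parts together: 64  south and then 128  west.

64  south; 128  west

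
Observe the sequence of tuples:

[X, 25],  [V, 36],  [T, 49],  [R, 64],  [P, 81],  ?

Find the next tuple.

Letter — letters move back 2 places in the alphabet: X, V, T, R, P → N.
Second entry — perfect squares: 5², 6², 7², …: 25, 36, 49, 64, 81 → 100.
So the next tuple is [N, 100].

[N, 100]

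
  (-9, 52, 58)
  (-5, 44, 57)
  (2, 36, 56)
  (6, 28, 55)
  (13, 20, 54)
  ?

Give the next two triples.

(17, 12, 53), (24, 4, 52)

First component: alternating steps +4, +7, +4, +7, …; -9, -5, 2, 6, 13 → 17 → 24.
For the second component, −8 each step: 52, 44, 36, 28, 20 → 12 → 4.
Third component goes 58, 57, 56, 55, 54 → 53 → 52 (−1 each step).
Putting the parts together: (17, 12, 53) and then (24, 4, 52).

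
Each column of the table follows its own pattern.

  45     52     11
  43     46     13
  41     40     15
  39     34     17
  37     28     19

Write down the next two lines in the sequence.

First component: 45, 43, 41, 39, 37 → 35 → 33 (−2 each step).
Second component: −6 each step, so 52, 46, 40, 34, 28 → 22 → 16.
Third component: 11, 13, 15, 17, 19 → 21 → 23 (together with the first component always sums to 56).
So the next two lines are 35  22  21 and 33  16  23.

35  22  21; 33  16  23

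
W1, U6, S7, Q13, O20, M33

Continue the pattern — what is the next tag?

For the letter, letters move back 2 places in the alphabet: W, U, S, Q, O, M → K.
Second component: each term is the sum of the two before it; 1, 6, 7, 13, 20, 33 → 53.
So the next tag is K53.

K53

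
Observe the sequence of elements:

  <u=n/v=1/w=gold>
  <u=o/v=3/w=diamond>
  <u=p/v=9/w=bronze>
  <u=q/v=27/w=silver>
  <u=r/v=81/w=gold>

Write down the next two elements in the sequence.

<u=s/v=243/w=diamond>, <u=t/v=729/w=bronze>

U goes n, o, p, q, r → s → t (letters move forward 1 place in the alphabet).
For the v, ×3 each step: 1, 3, 9, 27, 81 → 243 → 729.
W: repeats gold → diamond → bronze → silver, so gold, diamond, bronze, silver, gold → diamond → bronze.
Putting the parts together: <u=s/v=243/w=diamond> and then <u=t/v=729/w=bronze>.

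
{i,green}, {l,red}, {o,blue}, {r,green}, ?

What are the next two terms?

{u,red}, {x,blue}

Letter: letters move forward 3 places in the alphabet; i, l, o, r → u → x.
Colour: repeats green → red → blue, so green, red, blue, green → red → blue.
So the next two terms are {u,red} and {x,blue}.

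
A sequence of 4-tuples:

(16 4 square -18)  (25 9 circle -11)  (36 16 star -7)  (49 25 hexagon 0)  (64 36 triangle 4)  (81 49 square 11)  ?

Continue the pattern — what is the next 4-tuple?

First component: 16, 25, 36, 49, 64, 81 → 100 (perfect squares: 4², 5², 6², …).
For the second component, perfect squares: 2², 3², 4², …: 4, 9, 16, 25, 36, 49 → 64.
Shape goes square, circle, star, hexagon, triangle, square → circle (repeats square → circle → star → hexagon → triangle).
For the fourth component, alternating steps +7, +4, +7, +4, …: -18, -11, -7, 0, 4, 11 → 15.
Combining the parts gives (100 64 circle 15).

(100 64 circle 15)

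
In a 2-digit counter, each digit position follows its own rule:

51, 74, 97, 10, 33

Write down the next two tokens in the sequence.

56, 79

First digit: +2 each step, mod 10, so 5, 7, 9, 1, 3 → 5 → 7.
Second digit: 1, 4, 7, 0, 3 → 6 → 9 (+3 each step, mod 10).
So the next two tokens are 56 and 79.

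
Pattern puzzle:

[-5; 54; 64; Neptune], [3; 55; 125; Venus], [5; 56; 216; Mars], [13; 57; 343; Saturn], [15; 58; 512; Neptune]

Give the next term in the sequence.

[23; 59; 729; Venus]

For the first component, alternating steps +8, +2, +8, +2, …: -5, 3, 5, 13, 15 → 23.
Second component: 54, 55, 56, 57, 58 → 59 (+1 each step).
Third component: perfect cubes: 4³, 5³, 6³, …; 64, 125, 216, 343, 512 → 729.
Planet goes Neptune, Venus, Mars, Saturn, Neptune → Venus (repeats Neptune → Venus → Mars → Saturn).
Putting it together: [23; 59; 729; Venus].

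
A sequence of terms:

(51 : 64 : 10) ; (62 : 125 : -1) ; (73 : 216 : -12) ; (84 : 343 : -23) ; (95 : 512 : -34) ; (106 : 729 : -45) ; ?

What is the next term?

(117 : 1000 : -56)

First coordinate — +11 each step: 51, 62, 73, 84, 95, 106 → 117.
Second coordinate goes 64, 125, 216, 343, 512, 729 → 1000 (perfect cubes: 4³, 5³, 6³, …).
Third coordinate — together with the first coordinate always sums to 61: 10, -1, -12, -23, -34, -45 → -56.
Putting it together: (117 : 1000 : -56).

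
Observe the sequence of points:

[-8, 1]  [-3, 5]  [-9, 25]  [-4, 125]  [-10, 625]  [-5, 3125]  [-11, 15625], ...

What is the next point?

First part: -8, -3, -9, -4, -10, -5, -11 → -6 (alternating steps +5, −6, +5, −6, …).
Second part: ×5 each step, so 1, 5, 25, 125, 625, 3125, 15625 → 78125.
So the next point is [-6, 78125].

[-6, 78125]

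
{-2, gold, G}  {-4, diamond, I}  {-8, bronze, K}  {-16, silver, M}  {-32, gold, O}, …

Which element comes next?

First value — ×2 each step: -2, -4, -8, -16, -32 → -64.
Rank: repeats gold → diamond → bronze → silver, so gold, diamond, bronze, silver, gold → diamond.
Letter goes G, I, K, M, O → Q (letters move forward 2 places in the alphabet).
Combining the parts gives {-64, diamond, Q}.

{-64, diamond, Q}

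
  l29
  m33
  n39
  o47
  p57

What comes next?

q69

Letter — letters move forward 1 place in the alphabet: l, m, n, o, p → q.
For the second component, differences are 4, 6, 8, … (increasing by 2 each time): 29, 33, 39, 47, 57 → 69.
Combining the parts gives q69.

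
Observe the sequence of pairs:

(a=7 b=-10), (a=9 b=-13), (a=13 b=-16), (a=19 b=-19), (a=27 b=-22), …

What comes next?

A — differences are 2, 4, 6, … (increasing by 2 each time): 7, 9, 13, 19, 27 → 37.
B: -10, -13, -16, -19, -22 → -25 (−3 each step).
Putting it together: (a=37 b=-25).

(a=37 b=-25)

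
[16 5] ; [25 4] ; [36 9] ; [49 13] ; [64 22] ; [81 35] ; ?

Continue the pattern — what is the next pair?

First component goes 16, 25, 36, 49, 64, 81 → 100 (perfect squares: 4², 5², 6², …).
Second component — each term is the sum of the two before it: 5, 4, 9, 13, 22, 35 → 57.
So the next pair is [100 57].

[100 57]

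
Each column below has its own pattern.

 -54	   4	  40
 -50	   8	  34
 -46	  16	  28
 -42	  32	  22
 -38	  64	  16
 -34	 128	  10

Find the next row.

-30  256  4

For the first component, +4 each step: -54, -50, -46, -42, -38, -34 → -30.
Second component goes 4, 8, 16, 32, 64, 128 → 256 (×2 each step).
Third component: −6 each step, so 40, 34, 28, 22, 16, 10 → 4.
Putting it together: -30  256  4.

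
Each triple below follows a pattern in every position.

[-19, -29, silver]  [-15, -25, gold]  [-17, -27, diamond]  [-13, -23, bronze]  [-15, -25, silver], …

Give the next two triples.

[-11, -21, gold], [-13, -23, diamond]

First value — alternating steps +4, −2, +4, −2, …: -19, -15, -17, -13, -15 → -11 → -13.
For the second value, always 10 less than the first value: -29, -25, -27, -23, -25 → -21 → -23.
Rank: repeats silver → gold → diamond → bronze; silver, gold, diamond, bronze, silver → gold → diamond.
So the next two triples are [-11, -21, gold] and [-13, -23, diamond].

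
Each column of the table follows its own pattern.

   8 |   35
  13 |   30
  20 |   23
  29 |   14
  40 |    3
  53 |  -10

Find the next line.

68  -25

First component: 8, 13, 20, 29, 40, 53 → 68 (differences are 5, 7, 9, … (increasing by 2 each time)).
Second component: together with the first component always sums to 43; 35, 30, 23, 14, 3, -10 → -25.
Combining the parts gives 68  -25.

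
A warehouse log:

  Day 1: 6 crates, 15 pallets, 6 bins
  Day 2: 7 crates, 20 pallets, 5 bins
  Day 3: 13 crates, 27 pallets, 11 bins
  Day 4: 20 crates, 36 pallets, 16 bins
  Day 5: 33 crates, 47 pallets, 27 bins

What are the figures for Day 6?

53 crates, 60 pallets, 43 bins

Crates goes 6, 7, 13, 20, 33 → 53 (each term is the sum of the two before it).
Pallets — differences are 5, 7, 9, … (increasing by 2 each time): 15, 20, 27, 36, 47 → 60.
Bins: each term is the sum of the two before it, so 6, 5, 11, 16, 27 → 43.
Putting it together: 53 crates, 60 pallets, 43 bins.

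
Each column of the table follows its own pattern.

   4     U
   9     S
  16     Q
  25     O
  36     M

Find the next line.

First component goes 4, 9, 16, 25, 36 → 49 (perfect squares: 2², 3², 4², …).
For the letter, letters move back 2 places in the alphabet: U, S, Q, O, M → K.
Combining the parts gives 49  K.

49  K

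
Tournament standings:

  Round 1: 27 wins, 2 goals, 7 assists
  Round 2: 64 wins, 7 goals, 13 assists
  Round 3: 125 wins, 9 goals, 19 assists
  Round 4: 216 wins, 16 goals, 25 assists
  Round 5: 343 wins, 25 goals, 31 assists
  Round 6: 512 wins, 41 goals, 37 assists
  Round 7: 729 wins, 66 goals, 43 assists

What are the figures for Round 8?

1000 wins, 107 goals, 49 assists

Wins: 27, 64, 125, 216, 343, 512, 729 → 1000 (perfect cubes: 3³, 4³, 5³, …).
Goals goes 2, 7, 9, 16, 25, 41, 66 → 107 (each term is the sum of the two before it).
Assists — +6 each step: 7, 13, 19, 25, 31, 37, 43 → 49.
So the next record is 1000 wins, 107 goals, 49 assists.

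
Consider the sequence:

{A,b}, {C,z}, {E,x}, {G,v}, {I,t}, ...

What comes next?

For the first letter, letters move forward 2 places in the alphabet: A, C, E, G, I → K.
For the second letter, letters move back 2 places in the alphabet, wrapping A→Z: b, z, x, v, t → r.
So the next point is {K,r}.

{K,r}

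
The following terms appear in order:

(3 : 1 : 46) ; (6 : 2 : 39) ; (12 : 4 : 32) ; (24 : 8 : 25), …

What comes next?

First value: ×2 each step, so 3, 6, 12, 24 → 48.
Second value — ×2 each step: 1, 2, 4, 8 → 16.
Third value: −7 each step; 46, 39, 32, 25 → 18.
So the next term is (48 : 16 : 18).

(48 : 16 : 18)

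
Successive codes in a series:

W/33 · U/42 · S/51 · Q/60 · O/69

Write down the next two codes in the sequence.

M/78 then K/87

Letter: letters move back 2 places in the alphabet, so W, U, S, Q, O → M → K.
Second component: +9 each step; 33, 42, 51, 60, 69 → 78 → 87.
Putting the parts together: M/78 and then K/87.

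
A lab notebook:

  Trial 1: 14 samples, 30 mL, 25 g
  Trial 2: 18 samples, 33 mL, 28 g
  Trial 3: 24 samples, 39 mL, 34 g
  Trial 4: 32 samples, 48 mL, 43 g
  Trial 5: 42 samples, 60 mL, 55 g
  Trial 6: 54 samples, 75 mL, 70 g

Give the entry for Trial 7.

Samples goes 14, 18, 24, 32, 42, 54 → 68 (differences are 4, 6, 8, … (increasing by 2 each time)).
For the mL, differences are 3, 6, 9, … (increasing by 3 each time): 30, 33, 39, 48, 60, 75 → 93.
G: always 5 less than the mL; 25, 28, 34, 43, 55, 70 → 88.
So the next row is 68 samples, 93 mL, 88 g.

68 samples, 93 mL, 88 g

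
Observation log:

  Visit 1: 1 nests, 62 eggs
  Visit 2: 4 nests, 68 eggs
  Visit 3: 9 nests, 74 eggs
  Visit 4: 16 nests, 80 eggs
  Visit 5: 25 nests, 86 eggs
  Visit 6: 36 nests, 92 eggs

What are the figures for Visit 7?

49 nests, 98 eggs

Nests — perfect squares: 1², 2², 3², …: 1, 4, 9, 16, 25, 36 → 49.
Eggs — +6 each step: 62, 68, 74, 80, 86, 92 → 98.
Combining the parts gives 49 nests, 98 eggs.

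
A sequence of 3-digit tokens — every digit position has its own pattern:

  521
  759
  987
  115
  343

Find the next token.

571

For the first digit, +2 each step, mod 10: 5, 7, 9, 1, 3 → 5.
Second digit: +3 each step, mod 10, so 2, 5, 8, 1, 4 → 7.
Third digit: −2 each step, mod 10; 1, 9, 7, 5, 3 → 1.
Combining the parts gives 571.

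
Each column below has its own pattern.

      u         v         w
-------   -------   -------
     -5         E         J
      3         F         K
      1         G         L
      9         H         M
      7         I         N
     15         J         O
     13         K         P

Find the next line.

21  L  Q

Column u: alternating steps +8, −2, +8, −2, …; -5, 3, 1, 9, 7, 15, 13 → 21.
Column v — letters move forward 1 place in the alphabet: E, F, G, H, I, J, K → L.
Column w: J, K, L, M, N, O, P → Q (letters move forward 1 place in the alphabet).
So the next line is 21  L  Q.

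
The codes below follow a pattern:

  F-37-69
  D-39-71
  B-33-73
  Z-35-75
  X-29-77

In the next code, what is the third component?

Third component: 69, 71, 73, 75, 77 → 79 (+2 each step).

79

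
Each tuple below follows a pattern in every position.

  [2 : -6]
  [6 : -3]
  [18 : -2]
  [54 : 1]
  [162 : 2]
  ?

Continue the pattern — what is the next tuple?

[486 : 5]

First coordinate — ×3 each step: 2, 6, 18, 54, 162 → 486.
Second coordinate: -6, -3, -2, 1, 2 → 5 (alternating steps +3, +1, +3, +1, …).
Putting it together: [486 : 5].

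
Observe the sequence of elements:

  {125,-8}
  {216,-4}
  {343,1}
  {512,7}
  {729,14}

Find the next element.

{1000,22}

First part: perfect cubes: 5³, 6³, 7³, …; 125, 216, 343, 512, 729 → 1000.
Second part — differences are 4, 5, 6, … (increasing by 1 each time): -8, -4, 1, 7, 14 → 22.
Combining the parts gives {1000,22}.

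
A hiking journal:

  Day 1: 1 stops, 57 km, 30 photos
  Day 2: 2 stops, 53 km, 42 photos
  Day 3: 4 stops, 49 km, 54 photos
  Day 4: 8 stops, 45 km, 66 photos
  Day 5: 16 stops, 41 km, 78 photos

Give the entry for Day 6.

Stops: 1, 2, 4, 8, 16 → 32 (×2 each step).
Km: 57, 53, 49, 45, 41 → 37 (−4 each step).
Photos goes 30, 42, 54, 66, 78 → 90 (+12 each step).
So the next line is 32 stops, 37 km, 90 photos.

32 stops, 37 km, 90 photos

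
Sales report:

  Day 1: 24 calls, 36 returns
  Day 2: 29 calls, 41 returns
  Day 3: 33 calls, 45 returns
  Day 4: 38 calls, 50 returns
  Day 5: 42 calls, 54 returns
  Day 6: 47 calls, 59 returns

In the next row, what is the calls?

51

Calls: alternating steps +5, +4, +5, +4, …; 24, 29, 33, 38, 42, 47 → 51.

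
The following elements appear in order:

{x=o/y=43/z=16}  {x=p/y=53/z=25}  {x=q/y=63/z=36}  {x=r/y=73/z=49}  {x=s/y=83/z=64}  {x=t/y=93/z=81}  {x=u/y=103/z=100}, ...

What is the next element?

X: o, p, q, r, s, t, u → v (letters move forward 1 place in the alphabet).
For the y, +10 each step: 43, 53, 63, 73, 83, 93, 103 → 113.
Z: 16, 25, 36, 49, 64, 81, 100 → 121 (perfect squares: 4², 5², 6², …).
Combining the parts gives {x=v/y=113/z=121}.

{x=v/y=113/z=121}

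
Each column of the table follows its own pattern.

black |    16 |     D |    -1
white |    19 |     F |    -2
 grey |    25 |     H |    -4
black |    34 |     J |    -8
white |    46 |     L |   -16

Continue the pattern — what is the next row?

grey  61  N  -32

Shade goes black, white, grey, black, white → grey (repeats black → white → grey).
Second component — differences are 3, 6, 9, … (increasing by 3 each time): 16, 19, 25, 34, 46 → 61.
Letter goes D, F, H, J, L → N (letters move forward 2 places in the alphabet).
Fourth component: ×2 each step, so -1, -2, -4, -8, -16 → -32.
Putting it together: grey  61  N  -32.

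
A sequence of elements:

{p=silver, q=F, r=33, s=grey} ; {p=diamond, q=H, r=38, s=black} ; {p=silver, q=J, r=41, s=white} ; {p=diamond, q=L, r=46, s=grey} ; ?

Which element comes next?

P: alternates silver ↔ diamond; silver, diamond, silver, diamond → silver.
For the q, letters move forward 2 places in the alphabet: F, H, J, L → N.
R: alternating steps +5, +3, +5, +3, …, so 33, 38, 41, 46 → 49.
S: grey, black, white, grey → black (repeats grey → black → white).
Combining the parts gives {p=silver, q=N, r=49, s=black}.

{p=silver, q=N, r=49, s=black}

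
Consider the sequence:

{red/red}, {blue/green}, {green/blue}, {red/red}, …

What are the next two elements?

First colour: repeats red → blue → green, so red, blue, green, red → blue → green.
Second colour: red, green, blue, red → green → blue (repeats red → green → blue).
So the next two elements are {blue/green} and {green/blue}.

{blue/green}, {green/blue}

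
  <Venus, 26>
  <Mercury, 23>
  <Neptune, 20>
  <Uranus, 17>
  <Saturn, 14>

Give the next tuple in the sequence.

<Jupiter, 11>

Planet: Venus, Mercury, Neptune, Uranus, Saturn → Jupiter (runs backward through the planets Mercury→Neptune).
Second entry: −3 each step; 26, 23, 20, 17, 14 → 11.
Combining the parts gives <Jupiter, 11>.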